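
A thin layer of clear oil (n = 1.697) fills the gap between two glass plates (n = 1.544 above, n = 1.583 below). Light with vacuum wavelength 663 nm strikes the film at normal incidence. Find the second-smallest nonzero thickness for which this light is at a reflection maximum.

293 nm

Ray reflecting at the top interface goes from n = 1.544 toward n = 1.697: a half-wave phase shift.
At the lower boundary (n = 1.697 to n = 1.583) the reflected ray undergoes no phase shift.
The two reflections differ by half a wavelength.
With one net inversion, constructive interference in reflection requires 2 n t = (m + ½) λ.
The second-smallest nonzero thickness corresponds to m = 1: t = (m + ½) λ / (2 n) = 1.50 × 663 / (2 × 1.697) = 293 nm.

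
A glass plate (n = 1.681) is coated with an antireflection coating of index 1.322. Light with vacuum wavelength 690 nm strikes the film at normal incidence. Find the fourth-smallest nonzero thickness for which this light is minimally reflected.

Ray reflecting at the top interface goes from n = 1.0 toward n = 1.322: a half-wave phase shift.
Ray reflecting at the bottom interface goes from n = 1.322 toward n = 1.681: a half-wave phase shift.
The two reflections carry the same phase change, so no net offset.
So the condition for destructive reflection is 2 n t = (m + ½) λ.
The fourth-smallest nonzero thickness corresponds to m = 3: t = (m + ½) λ / (2 n) = 3.50 × 690 / (2 × 1.322) = 913 nm.

913 nm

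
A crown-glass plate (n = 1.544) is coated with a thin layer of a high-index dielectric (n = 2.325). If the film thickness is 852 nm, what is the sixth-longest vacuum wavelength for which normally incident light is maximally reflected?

720 nm

At the upper boundary (n = 1.0 to n = 2.325) the reflected ray undergoes a half-wave phase shift.
Bottom surface (2.325 → 1.544): reflection off a lower-index medium gives no phase shift.
The two reflections differ by half a wavelength.
So the condition for constructive reflection is 2 n t = (m + ½) λ.
λ = 2 n t / (m + ½). The sixth-longest wavelength is m = 5: λ = 2 × 2.325 × 852 / 5.50 = 720 nm.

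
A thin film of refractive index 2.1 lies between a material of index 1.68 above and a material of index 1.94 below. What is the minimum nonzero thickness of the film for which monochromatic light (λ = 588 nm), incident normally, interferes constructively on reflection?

70.0 nm

Ray reflecting at the top interface goes from n = 1.68 toward n = 2.1: a half-wave phase shift.
Ray reflecting at the bottom interface goes from n = 2.1 toward n = 1.94: no phase shift.
The two reflections differ by half a wavelength.
With one net inversion, constructive interference in reflection requires 2 n t = (m + ½) λ.
Minimum at m = 0: t = λ / (4 n) = 588 / (4 × 2.1) = 70.0 nm.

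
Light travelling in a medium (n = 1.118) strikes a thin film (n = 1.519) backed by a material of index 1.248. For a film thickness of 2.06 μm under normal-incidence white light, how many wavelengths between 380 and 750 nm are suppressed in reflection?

Top surface (1.118 → 1.519): reflection off a higher-index medium gives a half-wave phase shift.
Ray reflecting at the bottom interface goes from n = 1.519 toward n = 1.248: no phase shift.
Net: one phase inversion between the two reflected rays.
So the condition for destructive reflection is 2 n t = m λ.
λ = 2 n t / m = 6258 / m nm.
m=8: 782 nm (IR); m=9: 695 nm (visible); m=10: 626 nm (visible); m=11: 569 nm (visible); m=12: 522 nm (visible); m=13: 481 nm (visible); m=14: 447 nm (visible); m=15: 417 nm (visible); m=16: 391 nm (visible); m=17: 368 nm (UV).

8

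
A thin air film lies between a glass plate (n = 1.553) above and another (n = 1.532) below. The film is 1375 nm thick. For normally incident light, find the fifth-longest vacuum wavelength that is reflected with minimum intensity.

550 nm

At the upper boundary (n = 1.553 to n = 1.0) the reflected ray undergoes no phase shift.
At the lower boundary (n = 1.0 to n = 1.532) the reflected ray undergoes a half-wave phase shift.
Exactly one π shift → a net half-wave offset.
For dark reflection here: 2 n t = m λ.
λ = 2 n t / m. The fifth-longest wavelength is m = 5: λ = 2 × 1.0 × 1375 / 5.00 = 550 nm.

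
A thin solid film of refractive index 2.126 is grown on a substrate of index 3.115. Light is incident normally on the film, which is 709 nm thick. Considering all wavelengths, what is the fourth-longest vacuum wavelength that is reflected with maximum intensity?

Top surface (1.0 → 2.126): reflection off a higher-index medium gives a half-wave phase shift.
At the lower boundary (n = 2.126 to n = 3.115) the reflected ray undergoes a half-wave phase shift.
Zero or two π shifts → no net half-wave offset.
So the condition for constructive reflection is 2 n t = m λ.
λ = 2 n t / m. The fourth-longest wavelength is m = 4: λ = 2 × 2.126 × 709 / 4.00 = 754 nm.

754 nm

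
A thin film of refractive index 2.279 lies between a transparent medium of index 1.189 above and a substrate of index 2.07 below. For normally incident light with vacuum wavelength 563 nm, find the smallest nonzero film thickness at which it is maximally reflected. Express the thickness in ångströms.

618 Å

Ray reflecting at the top interface goes from n = 1.189 toward n = 2.279: a half-wave phase shift.
At the lower boundary (n = 2.279 to n = 2.07) the reflected ray undergoes no phase shift.
Net: one phase inversion between the two reflected rays.
For strong reflection here: 2 n t = (m + ½) λ.
Minimum at m = 0: t = λ / (4 n) = 563 / (4 × 2.279) = 61.8 nm.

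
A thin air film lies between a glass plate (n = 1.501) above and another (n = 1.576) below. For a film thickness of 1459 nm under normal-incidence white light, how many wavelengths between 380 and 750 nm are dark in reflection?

4

Top surface (1.501 → 1.0): reflection off a lower-index medium gives no phase shift.
At the lower boundary (n = 1.0 to n = 1.576) the reflected ray undergoes a half-wave phase shift.
The two reflections differ by half a wavelength.
So the condition for destructive reflection is 2 n t = m λ.
λ = 2 n t / m = 2918 / m nm.
m=3: 973 nm (IR); m=4: 730 nm (visible); m=5: 584 nm (visible); m=6: 486 nm (visible); m=7: 417 nm (visible); m=8: 365 nm (UV).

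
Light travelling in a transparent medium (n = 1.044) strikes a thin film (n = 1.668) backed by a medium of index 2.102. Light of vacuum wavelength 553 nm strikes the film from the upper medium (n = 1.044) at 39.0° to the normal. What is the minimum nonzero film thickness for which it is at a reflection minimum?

Ray reflecting at the top interface goes from n = 1.044 toward n = 1.668: a half-wave phase shift.
Bottom surface (1.668 → 2.102): reflection off a higher-index medium gives a half-wave phase shift.
Net: no relative phase inversion (both shifts match).
So the condition for destructive reflection is 2 n t cos θ_r = (m + ½) λ.
Snell's law: 1.044 sin 39.0° = 1.668 sin θ_r → sin θ_r = 0.394, cos θ_r = 0.919.
Minimum at m = 0: t = λ / (4 n cos θ_r) = 553 / (4 × 1.668 × 0.919) = 90.2 nm.

90.2 nm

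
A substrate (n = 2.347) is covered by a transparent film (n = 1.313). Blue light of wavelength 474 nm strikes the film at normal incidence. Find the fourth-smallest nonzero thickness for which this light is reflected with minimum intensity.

Top surface (1.0 → 1.313): reflection off a higher-index medium gives a half-wave phase shift.
Bottom surface (1.313 → 2.347): reflection off a higher-index medium gives a half-wave phase shift.
Net: no relative phase inversion (both shifts match).
So the condition for destructive reflection is 2 n t = (m + ½) λ.
The fourth-smallest nonzero thickness corresponds to m = 3: t = (m + ½) λ / (2 n) = 3.50 × 474 / (2 × 1.313) = 632 nm.

632 nm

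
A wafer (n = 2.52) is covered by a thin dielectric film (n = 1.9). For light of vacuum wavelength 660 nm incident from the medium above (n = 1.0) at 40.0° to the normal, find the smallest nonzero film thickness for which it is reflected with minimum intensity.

Ray reflecting at the top interface goes from n = 1.0 toward n = 1.9: a half-wave phase shift.
Bottom surface (1.9 → 2.52): reflection off a higher-index medium gives a half-wave phase shift.
Net: no relative phase inversion (both shifts match).
With no net inversion, destructive interference in reflection requires 2 n t cos θ_r = (m + ½) λ.
Snell's law: 1.0 sin 40.0° = 1.9 sin θ_r → sin θ_r = 0.338, cos θ_r = 0.941.
Minimum at m = 0: t = λ / (4 n cos θ_r) = 660 / (4 × 1.9 × 0.941) = 92.3 nm.

92.3 nm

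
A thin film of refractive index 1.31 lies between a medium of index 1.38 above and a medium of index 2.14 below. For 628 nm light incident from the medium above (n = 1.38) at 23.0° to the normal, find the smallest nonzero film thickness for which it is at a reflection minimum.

At the upper boundary (n = 1.38 to n = 1.31) the reflected ray undergoes no phase shift.
At the lower boundary (n = 1.31 to n = 2.14) the reflected ray undergoes a half-wave phase shift.
The two reflections differ by half a wavelength.
For weak reflection here: 2 n t cos θ_r = m λ.
Snell's law: 1.38 sin 23.0° = 1.31 sin θ_r → sin θ_r = 0.412, cos θ_r = 0.911.
Minimum nonzero at m = 1: t = λ / (2 n cos θ_r) = 628 / (2 × 1.31 × 0.911) = 263 nm.

263 nm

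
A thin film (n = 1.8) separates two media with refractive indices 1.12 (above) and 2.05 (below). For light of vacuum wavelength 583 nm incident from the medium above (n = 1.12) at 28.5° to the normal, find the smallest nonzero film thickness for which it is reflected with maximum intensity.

Ray reflecting at the top interface goes from n = 1.12 toward n = 1.8: a half-wave phase shift.
At the lower boundary (n = 1.8 to n = 2.05) the reflected ray undergoes a half-wave phase shift.
The two reflections carry the same phase change, so no net offset.
So the condition for constructive reflection is 2 n t cos θ_r = m λ.
Snell's law: 1.12 sin 28.5° = 1.8 sin θ_r → sin θ_r = 0.297, cos θ_r = 0.955.
Minimum nonzero at m = 1: t = λ / (2 n cos θ_r) = 583 / (2 × 1.8 × 0.955) = 170 nm.

170 nm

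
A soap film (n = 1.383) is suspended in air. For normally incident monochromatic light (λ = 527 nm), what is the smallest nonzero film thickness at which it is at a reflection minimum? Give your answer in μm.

At the upper boundary (n = 1.0 to n = 1.383) the reflected ray undergoes a half-wave phase shift.
At the lower boundary (n = 1.383 to n = 1.0) the reflected ray undergoes no phase shift.
Exactly one π shift → a net half-wave offset.
With one net inversion, destructive interference in reflection requires 2 n t = m λ.
The smallest nonzero thickness corresponds to m = 1: t = m λ / (2 n) = 1.00 × 527 / (2 × 1.383) = 191 nm.

0.191 μm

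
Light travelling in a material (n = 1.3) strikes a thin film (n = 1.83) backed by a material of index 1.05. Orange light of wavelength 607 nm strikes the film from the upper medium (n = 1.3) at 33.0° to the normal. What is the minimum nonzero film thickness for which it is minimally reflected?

At the upper boundary (n = 1.3 to n = 1.83) the reflected ray undergoes a half-wave phase shift.
At the lower boundary (n = 1.83 to n = 1.05) the reflected ray undergoes no phase shift.
The two reflections differ by half a wavelength.
With one net inversion, destructive interference in reflection requires 2 n t cos θ_r = m λ.
Snell's law: 1.3 sin 33.0° = 1.83 sin θ_r → sin θ_r = 0.387, cos θ_r = 0.922.
Minimum nonzero at m = 1: t = λ / (2 n cos θ_r) = 607 / (2 × 1.83 × 0.922) = 180 nm.

180 nm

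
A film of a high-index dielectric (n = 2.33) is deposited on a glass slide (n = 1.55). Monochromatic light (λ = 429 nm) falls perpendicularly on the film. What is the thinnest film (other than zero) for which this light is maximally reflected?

46.0 nm

Top surface (1.0 → 2.33): reflection off a higher-index medium gives a half-wave phase shift.
Bottom surface (2.33 → 1.55): reflection off a lower-index medium gives no phase shift.
Exactly one π shift → a net half-wave offset.
For bright reflection here: 2 n t = (m + ½) λ.
Minimum at m = 0: t = λ / (4 n) = 429 / (4 × 2.33) = 46.0 nm.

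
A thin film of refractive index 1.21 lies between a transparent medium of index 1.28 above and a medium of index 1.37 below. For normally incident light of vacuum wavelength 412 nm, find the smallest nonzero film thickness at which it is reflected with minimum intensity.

170 nm

At the upper boundary (n = 1.28 to n = 1.21) the reflected ray undergoes no phase shift.
Ray reflecting at the bottom interface goes from n = 1.21 toward n = 1.37: a half-wave phase shift.
Exactly one π shift → a net half-wave offset.
With one net inversion, destructive interference in reflection requires 2 n t = m λ.
Minimum nonzero at m = 1: t = λ / (2 n) = 412 / (2 × 1.21) = 170 nm.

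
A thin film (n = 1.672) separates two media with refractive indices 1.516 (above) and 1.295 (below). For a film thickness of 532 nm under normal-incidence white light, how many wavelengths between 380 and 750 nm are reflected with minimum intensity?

Top surface (1.516 → 1.672): reflection off a higher-index medium gives a half-wave phase shift.
Ray reflecting at the bottom interface goes from n = 1.672 toward n = 1.295: no phase shift.
The two reflections differ by half a wavelength.
With one net inversion, destructive interference in reflection requires 2 n t = m λ.
λ = 2 n t / m = 1779 / m nm.
m=2: 890 nm (IR); m=3: 593 nm (visible); m=4: 445 nm (visible); m=5: 356 nm (UV).

2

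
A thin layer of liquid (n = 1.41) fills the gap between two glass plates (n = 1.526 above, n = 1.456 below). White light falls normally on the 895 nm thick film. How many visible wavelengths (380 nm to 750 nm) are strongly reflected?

4

Top surface (1.526 → 1.41): reflection off a lower-index medium gives no phase shift.
At the lower boundary (n = 1.41 to n = 1.456) the reflected ray undergoes a half-wave phase shift.
Exactly one π shift → a net half-wave offset.
For maximum reflection here: 2 n t = (m + ½) λ.
λ = 2 n t / (m + ½) = 2524 / (m + ½) nm.
m=2: 1010 nm (IR); m=3: 721 nm (visible); m=4: 561 nm (visible); m=5: 459 nm (visible); m=6: 388 nm (visible); m=7: 337 nm (UV).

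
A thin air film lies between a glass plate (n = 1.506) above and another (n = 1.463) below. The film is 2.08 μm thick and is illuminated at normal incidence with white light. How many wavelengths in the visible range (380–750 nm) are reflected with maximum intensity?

Top surface (1.506 → 1.0): reflection off a lower-index medium gives no phase shift.
Bottom surface (1.0 → 1.463): reflection off a higher-index medium gives a half-wave phase shift.
The two reflections differ by half a wavelength.
For maximum reflection here: 2 n t = (m + ½) λ.
λ = 2 n t / (m + ½) = 4160 / (m + ½) nm.
m=5: 756 nm (IR); m=6: 640 nm (visible); m=7: 555 nm (visible); m=8: 489 nm (visible); m=9: 438 nm (visible); m=10: 396 nm (visible); m=11: 362 nm (UV).

5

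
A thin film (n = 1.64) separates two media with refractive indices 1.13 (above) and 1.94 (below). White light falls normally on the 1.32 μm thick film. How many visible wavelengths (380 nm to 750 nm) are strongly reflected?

6

Top surface (1.13 → 1.64): reflection off a higher-index medium gives a half-wave phase shift.
Bottom surface (1.64 → 1.94): reflection off a higher-index medium gives a half-wave phase shift.
Zero or two π shifts → no net half-wave offset.
For maximum reflection here: 2 n t = m λ.
λ = 2 n t / m = 4330 / m nm.
m=5: 866 nm (IR); m=6: 722 nm (visible); m=7: 619 nm (visible); m=8: 541 nm (visible); m=9: 481 nm (visible); m=10: 433 nm (visible); m=11: 394 nm (visible); m=12: 361 nm (UV).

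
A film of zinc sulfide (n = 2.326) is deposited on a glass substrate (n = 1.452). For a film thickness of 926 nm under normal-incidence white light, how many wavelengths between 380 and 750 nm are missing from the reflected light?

Ray reflecting at the top interface goes from n = 1.0 toward n = 2.326: a half-wave phase shift.
Ray reflecting at the bottom interface goes from n = 2.326 toward n = 1.452: no phase shift.
Exactly one π shift → a net half-wave offset.
With one net inversion, destructive interference in reflection requires 2 n t = m λ.
λ = 2 n t / m = 4308 / m nm.
m=5: 862 nm (IR); m=6: 718 nm (visible); m=7: 615 nm (visible); m=8: 538 nm (visible); m=9: 479 nm (visible); m=10: 431 nm (visible); m=11: 392 nm (visible); m=12: 359 nm (UV).

6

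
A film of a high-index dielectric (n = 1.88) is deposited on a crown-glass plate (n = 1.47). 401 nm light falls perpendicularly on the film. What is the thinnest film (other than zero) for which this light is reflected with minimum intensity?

107 nm

Ray reflecting at the top interface goes from n = 1.0 toward n = 1.88: a half-wave phase shift.
Bottom surface (1.88 → 1.47): reflection off a lower-index medium gives no phase shift.
Net: one phase inversion between the two reflected rays.
With one net inversion, destructive interference in reflection requires 2 n t = m λ.
Minimum nonzero at m = 1: t = λ / (2 n) = 401 / (2 × 1.88) = 107 nm.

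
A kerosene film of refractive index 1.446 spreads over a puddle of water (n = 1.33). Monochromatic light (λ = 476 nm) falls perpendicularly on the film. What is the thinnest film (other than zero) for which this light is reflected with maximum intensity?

82.3 nm

At the upper boundary (n = 1.0 to n = 1.446) the reflected ray undergoes a half-wave phase shift.
Ray reflecting at the bottom interface goes from n = 1.446 toward n = 1.33: no phase shift.
Exactly one π shift → a net half-wave offset.
With one net inversion, constructive interference in reflection requires 2 n t = (m + ½) λ.
Minimum at m = 0: t = λ / (4 n) = 476 / (4 × 1.446) = 82.3 nm.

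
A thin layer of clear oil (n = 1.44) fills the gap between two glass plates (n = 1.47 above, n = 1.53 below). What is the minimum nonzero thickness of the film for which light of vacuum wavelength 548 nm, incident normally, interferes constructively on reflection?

95.1 nm

At the upper boundary (n = 1.47 to n = 1.44) the reflected ray undergoes no phase shift.
At the lower boundary (n = 1.44 to n = 1.53) the reflected ray undergoes a half-wave phase shift.
Exactly one π shift → a net half-wave offset.
With one net inversion, constructive interference in reflection requires 2 n t = (m + ½) λ.
Minimum at m = 0: t = λ / (4 n) = 548 / (4 × 1.44) = 95.1 nm.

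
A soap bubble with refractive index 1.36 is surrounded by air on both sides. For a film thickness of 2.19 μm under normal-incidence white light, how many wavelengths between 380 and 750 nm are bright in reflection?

8

At the upper boundary (n = 1.0 to n = 1.36) the reflected ray undergoes a half-wave phase shift.
At the lower boundary (n = 1.36 to n = 1.0) the reflected ray undergoes no phase shift.
Exactly one π shift → a net half-wave offset.
For bright reflection here: 2 n t = (m + ½) λ.
λ = 2 n t / (m + ½) = 5957 / (m + ½) nm.
m=7: 794 nm (IR); m=8: 701 nm (visible); m=9: 627 nm (visible); m=10: 567 nm (visible); m=11: 518 nm (visible); m=12: 477 nm (visible); m=13: 441 nm (visible); m=14: 411 nm (visible); m=15: 384 nm (visible); m=16: 361 nm (UV).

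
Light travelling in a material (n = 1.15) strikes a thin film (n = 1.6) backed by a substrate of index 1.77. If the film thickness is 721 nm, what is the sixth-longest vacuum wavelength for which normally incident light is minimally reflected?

419 nm

At the upper boundary (n = 1.15 to n = 1.6) the reflected ray undergoes a half-wave phase shift.
Bottom surface (1.6 → 1.77): reflection off a higher-index medium gives a half-wave phase shift.
The two reflections carry the same phase change, so no net offset.
With no net inversion, destructive interference in reflection requires 2 n t = (m + ½) λ.
λ = 2 n t / (m + ½). The sixth-longest wavelength is m = 5: λ = 2 × 1.6 × 721 / 5.50 = 419 nm.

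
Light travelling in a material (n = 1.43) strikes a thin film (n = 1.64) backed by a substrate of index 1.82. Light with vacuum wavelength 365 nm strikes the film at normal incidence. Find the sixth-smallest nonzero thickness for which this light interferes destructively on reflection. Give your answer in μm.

Ray reflecting at the top interface goes from n = 1.43 toward n = 1.64: a half-wave phase shift.
Ray reflecting at the bottom interface goes from n = 1.64 toward n = 1.82: a half-wave phase shift.
Zero or two π shifts → no net half-wave offset.
For minimum reflection here: 2 n t = (m + ½) λ.
The sixth-smallest nonzero thickness corresponds to m = 5: t = (m + ½) λ / (2 n) = 5.50 × 365 / (2 × 1.64) = 612 nm.

0.612 μm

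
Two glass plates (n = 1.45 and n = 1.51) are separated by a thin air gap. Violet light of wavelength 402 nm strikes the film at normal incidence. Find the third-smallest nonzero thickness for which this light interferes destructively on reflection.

603 nm

Top surface (1.45 → 1.0): reflection off a lower-index medium gives no phase shift.
At the lower boundary (n = 1.0 to n = 1.51) the reflected ray undergoes a half-wave phase shift.
The two reflections differ by half a wavelength.
With one net inversion, destructive interference in reflection requires 2 n t = m λ.
The third-smallest nonzero thickness corresponds to m = 3: t = m λ / (2 n) = 3.00 × 402 / (2 × 1.0) = 603 nm.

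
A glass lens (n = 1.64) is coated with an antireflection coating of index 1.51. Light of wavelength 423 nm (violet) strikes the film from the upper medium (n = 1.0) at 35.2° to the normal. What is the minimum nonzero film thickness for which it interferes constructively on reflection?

At the upper boundary (n = 1.0 to n = 1.51) the reflected ray undergoes a half-wave phase shift.
Ray reflecting at the bottom interface goes from n = 1.51 toward n = 1.64: a half-wave phase shift.
Net: no relative phase inversion (both shifts match).
So the condition for constructive reflection is 2 n t cos θ_r = m λ.
Snell's law: 1.0 sin 35.2° = 1.51 sin θ_r → sin θ_r = 0.382, cos θ_r = 0.924.
Minimum nonzero at m = 1: t = λ / (2 n cos θ_r) = 423 / (2 × 1.51 × 0.924) = 152 nm.

152 nm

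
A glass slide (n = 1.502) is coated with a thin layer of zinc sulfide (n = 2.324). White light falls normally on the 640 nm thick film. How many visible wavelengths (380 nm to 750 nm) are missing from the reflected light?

At the upper boundary (n = 1.0 to n = 2.324) the reflected ray undergoes a half-wave phase shift.
Bottom surface (2.324 → 1.502): reflection off a lower-index medium gives no phase shift.
Exactly one π shift → a net half-wave offset.
With one net inversion, destructive interference in reflection requires 2 n t = m λ.
λ = 2 n t / m = 2975 / m nm.
m=3: 992 nm (IR); m=4: 744 nm (visible); m=5: 595 nm (visible); m=6: 496 nm (visible); m=7: 425 nm (visible); m=8: 372 nm (UV).

4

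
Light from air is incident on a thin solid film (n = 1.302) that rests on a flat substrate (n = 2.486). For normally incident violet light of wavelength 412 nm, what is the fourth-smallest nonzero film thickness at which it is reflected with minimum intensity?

554 nm

At the upper boundary (n = 1.0 to n = 1.302) the reflected ray undergoes a half-wave phase shift.
At the lower boundary (n = 1.302 to n = 2.486) the reflected ray undergoes a half-wave phase shift.
The two reflections carry the same phase change, so no net offset.
So the condition for destructive reflection is 2 n t = (m + ½) λ.
The fourth-smallest nonzero thickness corresponds to m = 3: t = (m + ½) λ / (2 n) = 3.50 × 412 / (2 × 1.302) = 554 nm.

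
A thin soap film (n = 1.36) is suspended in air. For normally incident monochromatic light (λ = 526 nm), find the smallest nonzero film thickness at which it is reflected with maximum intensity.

96.7 nm

At the upper boundary (n = 1.0 to n = 1.36) the reflected ray undergoes a half-wave phase shift.
Ray reflecting at the bottom interface goes from n = 1.36 toward n = 1.0: no phase shift.
Net: one phase inversion between the two reflected rays.
So the condition for constructive reflection is 2 n t = (m + ½) λ.
Minimum at m = 0: t = λ / (4 n) = 526 / (4 × 1.36) = 96.7 nm.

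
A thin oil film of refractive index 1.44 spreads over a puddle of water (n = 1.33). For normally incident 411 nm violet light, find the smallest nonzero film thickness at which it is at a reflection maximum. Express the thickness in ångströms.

Top surface (1.0 → 1.44): reflection off a higher-index medium gives a half-wave phase shift.
Bottom surface (1.44 → 1.33): reflection off a lower-index medium gives no phase shift.
Net: one phase inversion between the two reflected rays.
So the condition for constructive reflection is 2 n t = (m + ½) λ.
Minimum at m = 0: t = λ / (4 n) = 411 / (4 × 1.44) = 71.4 nm.

714 Å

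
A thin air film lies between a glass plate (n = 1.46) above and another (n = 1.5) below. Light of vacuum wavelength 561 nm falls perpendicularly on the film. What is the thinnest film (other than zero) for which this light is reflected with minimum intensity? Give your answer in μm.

0.281 μm

At the upper boundary (n = 1.46 to n = 1.0) the reflected ray undergoes no phase shift.
At the lower boundary (n = 1.0 to n = 1.5) the reflected ray undergoes a half-wave phase shift.
Exactly one π shift → a net half-wave offset.
For minimum reflection here: 2 n t = m λ.
Minimum nonzero at m = 1: t = λ / (2 n) = 561 / (2 × 1.0) = 281 nm.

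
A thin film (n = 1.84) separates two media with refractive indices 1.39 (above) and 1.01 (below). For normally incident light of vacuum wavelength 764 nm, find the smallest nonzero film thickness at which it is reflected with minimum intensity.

At the upper boundary (n = 1.39 to n = 1.84) the reflected ray undergoes a half-wave phase shift.
Bottom surface (1.84 → 1.01): reflection off a lower-index medium gives no phase shift.
The two reflections differ by half a wavelength.
For weak reflection here: 2 n t = m λ.
Minimum nonzero at m = 1: t = λ / (2 n) = 764 / (2 × 1.84) = 208 nm.

208 nm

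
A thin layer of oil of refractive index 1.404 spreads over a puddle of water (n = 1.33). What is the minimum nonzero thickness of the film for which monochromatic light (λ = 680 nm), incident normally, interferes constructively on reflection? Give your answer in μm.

At the upper boundary (n = 1.0 to n = 1.404) the reflected ray undergoes a half-wave phase shift.
Ray reflecting at the bottom interface goes from n = 1.404 toward n = 1.33: no phase shift.
The two reflections differ by half a wavelength.
With one net inversion, constructive interference in reflection requires 2 n t = (m + ½) λ.
Minimum at m = 0: t = λ / (4 n) = 680 / (4 × 1.404) = 121 nm.

0.121 μm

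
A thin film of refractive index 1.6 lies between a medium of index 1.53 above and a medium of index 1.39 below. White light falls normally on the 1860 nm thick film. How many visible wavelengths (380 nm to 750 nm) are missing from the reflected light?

At the upper boundary (n = 1.53 to n = 1.6) the reflected ray undergoes a half-wave phase shift.
At the lower boundary (n = 1.6 to n = 1.39) the reflected ray undergoes no phase shift.
Net: one phase inversion between the two reflected rays.
So the condition for destructive reflection is 2 n t = m λ.
λ = 2 n t / m = 5952 / m nm.
m=7: 850 nm (IR); m=8: 744 nm (visible); m=9: 661 nm (visible); m=10: 595 nm (visible); m=11: 541 nm (visible); m=12: 496 nm (visible); m=13: 458 nm (visible); m=14: 425 nm (visible); m=15: 397 nm (visible); m=16: 372 nm (UV).

8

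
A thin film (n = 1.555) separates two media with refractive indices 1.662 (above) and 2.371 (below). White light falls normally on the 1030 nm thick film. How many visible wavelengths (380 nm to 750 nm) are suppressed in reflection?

At the upper boundary (n = 1.662 to n = 1.555) the reflected ray undergoes no phase shift.
Ray reflecting at the bottom interface goes from n = 1.555 toward n = 2.371: a half-wave phase shift.
The two reflections differ by half a wavelength.
For minimum reflection here: 2 n t = m λ.
λ = 2 n t / m = 3203 / m nm.
m=4: 801 nm (IR); m=5: 641 nm (visible); m=6: 534 nm (visible); m=7: 458 nm (visible); m=8: 400 nm (visible); m=9: 356 nm (UV).

4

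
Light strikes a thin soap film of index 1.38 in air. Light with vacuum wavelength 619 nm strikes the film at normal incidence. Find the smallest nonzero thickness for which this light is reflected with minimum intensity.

224 nm

Top surface (1.0 → 1.38): reflection off a higher-index medium gives a half-wave phase shift.
Ray reflecting at the bottom interface goes from n = 1.38 toward n = 1.0: no phase shift.
Net: one phase inversion between the two reflected rays.
For dark reflection here: 2 n t = m λ.
The smallest nonzero thickness corresponds to m = 1: t = m λ / (2 n) = 1.00 × 619 / (2 × 1.38) = 224 nm.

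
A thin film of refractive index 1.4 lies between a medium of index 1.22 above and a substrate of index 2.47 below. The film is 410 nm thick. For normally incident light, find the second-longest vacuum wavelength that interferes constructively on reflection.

574 nm

At the upper boundary (n = 1.22 to n = 1.4) the reflected ray undergoes a half-wave phase shift.
Ray reflecting at the bottom interface goes from n = 1.4 toward n = 2.47: a half-wave phase shift.
Zero or two π shifts → no net half-wave offset.
So the condition for constructive reflection is 2 n t = m λ.
λ = 2 n t / m. The second-longest wavelength is m = 2: λ = 2 × 1.4 × 410 / 2.00 = 574 nm.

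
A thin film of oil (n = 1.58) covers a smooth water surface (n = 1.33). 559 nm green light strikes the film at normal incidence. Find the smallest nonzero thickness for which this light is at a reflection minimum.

177 nm

At the upper boundary (n = 1.0 to n = 1.58) the reflected ray undergoes a half-wave phase shift.
Ray reflecting at the bottom interface goes from n = 1.58 toward n = 1.33: no phase shift.
Exactly one π shift → a net half-wave offset.
So the condition for destructive reflection is 2 n t = m λ.
The smallest nonzero thickness corresponds to m = 1: t = m λ / (2 n) = 1.00 × 559 / (2 × 1.58) = 177 nm.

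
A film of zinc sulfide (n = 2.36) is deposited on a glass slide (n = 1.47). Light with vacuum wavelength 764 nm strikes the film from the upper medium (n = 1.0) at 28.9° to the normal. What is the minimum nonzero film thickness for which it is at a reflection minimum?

165 nm

At the upper boundary (n = 1.0 to n = 2.36) the reflected ray undergoes a half-wave phase shift.
Ray reflecting at the bottom interface goes from n = 2.36 toward n = 1.47: no phase shift.
The two reflections differ by half a wavelength.
For weak reflection here: 2 n t cos θ_r = m λ.
Snell's law: 1.0 sin 28.9° = 2.36 sin θ_r → sin θ_r = 0.205, cos θ_r = 0.979.
Minimum nonzero at m = 1: t = λ / (2 n cos θ_r) = 764 / (2 × 2.36 × 0.979) = 165 nm.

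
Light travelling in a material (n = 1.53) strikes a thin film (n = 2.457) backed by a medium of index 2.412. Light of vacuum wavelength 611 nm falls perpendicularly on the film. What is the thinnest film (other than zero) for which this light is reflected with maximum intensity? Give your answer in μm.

At the upper boundary (n = 1.53 to n = 2.457) the reflected ray undergoes a half-wave phase shift.
Ray reflecting at the bottom interface goes from n = 2.457 toward n = 2.412: no phase shift.
Exactly one π shift → a net half-wave offset.
With one net inversion, constructive interference in reflection requires 2 n t = (m + ½) λ.
Minimum at m = 0: t = λ / (4 n) = 611 / (4 × 2.457) = 62.2 nm.

0.0622 μm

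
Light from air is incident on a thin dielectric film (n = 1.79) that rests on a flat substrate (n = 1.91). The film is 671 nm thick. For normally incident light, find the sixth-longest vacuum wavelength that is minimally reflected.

At the upper boundary (n = 1.0 to n = 1.79) the reflected ray undergoes a half-wave phase shift.
At the lower boundary (n = 1.79 to n = 1.91) the reflected ray undergoes a half-wave phase shift.
Zero or two π shifts → no net half-wave offset.
With no net inversion, destructive interference in reflection requires 2 n t = (m + ½) λ.
λ = 2 n t / (m + ½). The sixth-longest wavelength is m = 5: λ = 2 × 1.79 × 671 / 5.50 = 437 nm.

437 nm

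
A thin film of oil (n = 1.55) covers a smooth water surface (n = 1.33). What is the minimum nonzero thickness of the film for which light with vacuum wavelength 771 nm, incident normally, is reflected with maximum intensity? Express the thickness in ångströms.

Ray reflecting at the top interface goes from n = 1.0 toward n = 1.55: a half-wave phase shift.
Ray reflecting at the bottom interface goes from n = 1.55 toward n = 1.33: no phase shift.
Exactly one π shift → a net half-wave offset.
So the condition for constructive reflection is 2 n t = (m + ½) λ.
Minimum at m = 0: t = λ / (4 n) = 771 / (4 × 1.55) = 124 nm.

1244 Å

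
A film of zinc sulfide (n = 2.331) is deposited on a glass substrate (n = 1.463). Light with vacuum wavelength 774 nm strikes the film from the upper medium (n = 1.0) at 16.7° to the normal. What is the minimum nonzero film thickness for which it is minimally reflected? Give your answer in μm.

0.167 μm

Top surface (1.0 → 2.331): reflection off a higher-index medium gives a half-wave phase shift.
Ray reflecting at the bottom interface goes from n = 2.331 toward n = 1.463: no phase shift.
The two reflections differ by half a wavelength.
With one net inversion, destructive interference in reflection requires 2 n t cos θ_r = m λ.
Snell's law: 1.0 sin 16.7° = 2.331 sin θ_r → sin θ_r = 0.123, cos θ_r = 0.992.
Minimum nonzero at m = 1: t = λ / (2 n cos θ_r) = 774 / (2 × 2.331 × 0.992) = 167 nm.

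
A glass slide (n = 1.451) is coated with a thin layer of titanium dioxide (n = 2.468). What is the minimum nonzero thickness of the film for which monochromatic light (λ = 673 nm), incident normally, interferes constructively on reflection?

Top surface (1.0 → 2.468): reflection off a higher-index medium gives a half-wave phase shift.
At the lower boundary (n = 2.468 to n = 1.451) the reflected ray undergoes no phase shift.
Exactly one π shift → a net half-wave offset.
For strong reflection here: 2 n t = (m + ½) λ.
Minimum at m = 0: t = λ / (4 n) = 673 / (4 × 2.468) = 68.2 nm.

68.2 nm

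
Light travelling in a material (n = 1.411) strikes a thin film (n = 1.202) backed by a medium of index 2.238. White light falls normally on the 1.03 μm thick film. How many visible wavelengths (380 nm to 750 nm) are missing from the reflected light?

3

Top surface (1.411 → 1.202): reflection off a lower-index medium gives no phase shift.
At the lower boundary (n = 1.202 to n = 2.238) the reflected ray undergoes a half-wave phase shift.
The two reflections differ by half a wavelength.
So the condition for destructive reflection is 2 n t = m λ.
λ = 2 n t / m = 2476 / m nm.
m=3: 825 nm (IR); m=4: 619 nm (visible); m=5: 495 nm (visible); m=6: 413 nm (visible); m=7: 354 nm (UV).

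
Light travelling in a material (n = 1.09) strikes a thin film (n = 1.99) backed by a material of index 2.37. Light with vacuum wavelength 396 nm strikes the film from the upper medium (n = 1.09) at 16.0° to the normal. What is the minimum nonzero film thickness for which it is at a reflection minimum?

50.3 nm

At the upper boundary (n = 1.09 to n = 1.99) the reflected ray undergoes a half-wave phase shift.
Ray reflecting at the bottom interface goes from n = 1.99 toward n = 2.37: a half-wave phase shift.
The two reflections carry the same phase change, so no net offset.
So the condition for destructive reflection is 2 n t cos θ_r = (m + ½) λ.
Snell's law: 1.09 sin 16.0° = 1.99 sin θ_r → sin θ_r = 0.151, cos θ_r = 0.989.
Minimum at m = 0: t = λ / (4 n cos θ_r) = 396 / (4 × 1.99 × 0.989) = 50.3 nm.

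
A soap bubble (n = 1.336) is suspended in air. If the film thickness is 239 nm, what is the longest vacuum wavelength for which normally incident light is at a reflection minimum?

639 nm

Top surface (1.0 → 1.336): reflection off a higher-index medium gives a half-wave phase shift.
Bottom surface (1.336 → 1.0): reflection off a lower-index medium gives no phase shift.
Exactly one π shift → a net half-wave offset.
So the condition for destructive reflection is 2 n t = m λ.
λ = 2 n t / m. The longest wavelength is m = 1: λ = 2 × 1.336 × 239 / 1.00 = 639 nm.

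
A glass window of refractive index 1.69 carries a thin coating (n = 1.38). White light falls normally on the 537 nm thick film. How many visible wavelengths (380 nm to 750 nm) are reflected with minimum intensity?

2

Top surface (1.0 → 1.38): reflection off a higher-index medium gives a half-wave phase shift.
At the lower boundary (n = 1.38 to n = 1.69) the reflected ray undergoes a half-wave phase shift.
The two reflections carry the same phase change, so no net offset.
For minimum reflection here: 2 n t = (m + ½) λ.
λ = 2 n t / (m + ½) = 1482 / (m + ½) nm.
m=1: 988 nm (IR); m=2: 593 nm (visible); m=3: 423 nm (visible); m=4: 329 nm (UV).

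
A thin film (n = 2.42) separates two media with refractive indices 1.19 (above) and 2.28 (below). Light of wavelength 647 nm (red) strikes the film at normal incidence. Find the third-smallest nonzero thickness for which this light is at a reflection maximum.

Ray reflecting at the top interface goes from n = 1.19 toward n = 2.42: a half-wave phase shift.
Ray reflecting at the bottom interface goes from n = 2.42 toward n = 2.28: no phase shift.
Net: one phase inversion between the two reflected rays.
So the condition for constructive reflection is 2 n t = (m + ½) λ.
The third-smallest nonzero thickness corresponds to m = 2: t = (m + ½) λ / (2 n) = 2.50 × 647 / (2 × 2.42) = 334 nm.

334 nm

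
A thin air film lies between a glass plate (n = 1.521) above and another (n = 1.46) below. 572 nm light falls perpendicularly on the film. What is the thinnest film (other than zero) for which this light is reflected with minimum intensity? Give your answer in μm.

0.286 μm

Top surface (1.521 → 1.0): reflection off a lower-index medium gives no phase shift.
At the lower boundary (n = 1.0 to n = 1.46) the reflected ray undergoes a half-wave phase shift.
Net: one phase inversion between the two reflected rays.
With one net inversion, destructive interference in reflection requires 2 n t = m λ.
Minimum nonzero at m = 1: t = λ / (2 n) = 572 / (2 × 1.0) = 286 nm.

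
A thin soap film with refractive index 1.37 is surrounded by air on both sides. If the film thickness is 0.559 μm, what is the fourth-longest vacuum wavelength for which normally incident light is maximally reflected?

At the upper boundary (n = 1.0 to n = 1.37) the reflected ray undergoes a half-wave phase shift.
Bottom surface (1.37 → 1.0): reflection off a lower-index medium gives no phase shift.
Net: one phase inversion between the two reflected rays.
So the condition for constructive reflection is 2 n t = (m + ½) λ.
λ = 2 n t / (m + ½). The fourth-longest wavelength is m = 3: λ = 2 × 1.37 × 559 / 3.50 = 438 nm.

438 nm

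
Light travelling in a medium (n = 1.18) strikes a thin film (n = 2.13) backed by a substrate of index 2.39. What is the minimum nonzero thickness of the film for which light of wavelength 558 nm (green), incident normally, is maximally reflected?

Ray reflecting at the top interface goes from n = 1.18 toward n = 2.13: a half-wave phase shift.
At the lower boundary (n = 2.13 to n = 2.39) the reflected ray undergoes a half-wave phase shift.
Net: no relative phase inversion (both shifts match).
So the condition for constructive reflection is 2 n t = m λ.
Minimum nonzero at m = 1: t = λ / (2 n) = 558 / (2 × 2.13) = 131 nm.

131 nm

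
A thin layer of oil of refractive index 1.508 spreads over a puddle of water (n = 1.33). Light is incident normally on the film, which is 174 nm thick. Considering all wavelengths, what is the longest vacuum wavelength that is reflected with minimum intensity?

525 nm

Top surface (1.0 → 1.508): reflection off a higher-index medium gives a half-wave phase shift.
At the lower boundary (n = 1.508 to n = 1.33) the reflected ray undergoes no phase shift.
Exactly one π shift → a net half-wave offset.
With one net inversion, destructive interference in reflection requires 2 n t = m λ.
λ = 2 n t / m. The longest wavelength is m = 1: λ = 2 × 1.508 × 174 / 1.00 = 525 nm.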